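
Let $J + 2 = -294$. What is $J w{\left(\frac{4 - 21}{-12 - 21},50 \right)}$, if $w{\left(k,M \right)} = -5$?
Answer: $1480$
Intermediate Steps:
$J = -296$ ($J = -2 - 294 = -296$)
$J w{\left(\frac{4 - 21}{-12 - 21},50 \right)} = \left(-296\right) \left(-5\right) = 1480$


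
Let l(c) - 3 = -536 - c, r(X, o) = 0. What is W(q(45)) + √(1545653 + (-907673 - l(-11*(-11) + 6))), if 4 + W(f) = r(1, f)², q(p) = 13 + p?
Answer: -4 + 12*√4435 ≈ 795.15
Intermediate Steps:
l(c) = -533 - c (l(c) = 3 + (-536 - c) = -533 - c)
W(f) = -4 (W(f) = -4 + 0² = -4 + 0 = -4)
W(q(45)) + √(1545653 + (-907673 - l(-11*(-11) + 6))) = -4 + √(1545653 + (-907673 - (-533 - (-11*(-11) + 6)))) = -4 + √(1545653 + (-907673 - (-533 - (121 + 6)))) = -4 + √(1545653 + (-907673 - (-533 - 1*127))) = -4 + √(1545653 + (-907673 - (-533 - 127))) = -4 + √(1545653 + (-907673 - 1*(-660))) = -4 + √(1545653 + (-907673 + 660)) = -4 + √(1545653 - 907013) = -4 + √638640 = -4 + 12*√4435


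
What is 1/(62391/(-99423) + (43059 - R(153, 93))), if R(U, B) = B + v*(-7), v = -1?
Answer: 33141/1423683422 ≈ 2.3278e-5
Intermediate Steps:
R(U, B) = 7 + B (R(U, B) = B - 1*(-7) = B + 7 = 7 + B)
1/(62391/(-99423) + (43059 - R(153, 93))) = 1/(62391/(-99423) + (43059 - (7 + 93))) = 1/(62391*(-1/99423) + (43059 - 1*100)) = 1/(-20797/33141 + (43059 - 100)) = 1/(-20797/33141 + 42959) = 1/(1423683422/33141) = 33141/1423683422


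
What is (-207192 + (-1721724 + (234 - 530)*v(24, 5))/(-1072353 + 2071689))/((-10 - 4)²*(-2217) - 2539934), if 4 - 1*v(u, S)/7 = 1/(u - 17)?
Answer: 1568607229/22518870868 ≈ 0.069657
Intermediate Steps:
v(u, S) = 28 - 7/(-17 + u) (v(u, S) = 28 - 7/(u - 17) = 28 - 7/(-17 + u))
(-207192 + (-1721724 + (234 - 530)*v(24, 5))/(-1072353 + 2071689))/((-10 - 4)²*(-2217) - 2539934) = (-207192 + (-1721724 + (234 - 530)*(7*(-69 + 4*24)/(-17 + 24)))/(-1072353 + 2071689))/((-10 - 4)²*(-2217) - 2539934) = (-207192 + (-1721724 - 2072*(-69 + 96)/7)/999336)/((-14)²*(-2217) - 2539934) = (-207192 + (-1721724 - 2072*27/7)*(1/999336))/(196*(-2217) - 2539934) = (-207192 + (-1721724 - 296*27)*(1/999336))/(-434532 - 2539934) = (-207192 + (-1721724 - 7992)*(1/999336))/(-2974466) = (-207192 - 1729716*1/999336)*(-1/2974466) = (-207192 - 144143/83278)*(-1/2974466) = -17254679519/83278*(-1/2974466) = 1568607229/22518870868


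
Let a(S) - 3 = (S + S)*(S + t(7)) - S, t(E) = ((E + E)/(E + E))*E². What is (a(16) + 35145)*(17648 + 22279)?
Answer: 1485763524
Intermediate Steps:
t(E) = E² (t(E) = ((2*E)/((2*E)))*E² = ((2*E)*(1/(2*E)))*E² = 1*E² = E²)
a(S) = 3 - S + 2*S*(49 + S) (a(S) = 3 + ((S + S)*(S + 7²) - S) = 3 + ((2*S)*(S + 49) - S) = 3 + ((2*S)*(49 + S) - S) = 3 + (2*S*(49 + S) - S) = 3 + (-S + 2*S*(49 + S)) = 3 - S + 2*S*(49 + S))
(a(16) + 35145)*(17648 + 22279) = ((3 + 2*16² + 97*16) + 35145)*(17648 + 22279) = ((3 + 2*256 + 1552) + 35145)*39927 = ((3 + 512 + 1552) + 35145)*39927 = (2067 + 35145)*39927 = 37212*39927 = 1485763524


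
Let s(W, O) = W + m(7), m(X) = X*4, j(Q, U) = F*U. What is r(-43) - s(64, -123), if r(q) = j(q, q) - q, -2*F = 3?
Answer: 31/2 ≈ 15.500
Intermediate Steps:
F = -3/2 (F = -1/2*3 = -3/2 ≈ -1.5000)
j(Q, U) = -3*U/2
m(X) = 4*X
r(q) = -5*q/2 (r(q) = -3*q/2 - q = -5*q/2)
s(W, O) = 28 + W (s(W, O) = W + 4*7 = W + 28 = 28 + W)
r(-43) - s(64, -123) = -5/2*(-43) - (28 + 64) = 215/2 - 1*92 = 215/2 - 92 = 31/2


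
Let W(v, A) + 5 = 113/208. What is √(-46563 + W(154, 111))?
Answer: I*√125918403/52 ≈ 215.79*I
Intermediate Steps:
W(v, A) = -927/208 (W(v, A) = -5 + 113/208 = -927/208)
√(-46563 + W(154, 111)) = √(-46563 - 927/208) = √(-9686031/208) = I*√125918403/52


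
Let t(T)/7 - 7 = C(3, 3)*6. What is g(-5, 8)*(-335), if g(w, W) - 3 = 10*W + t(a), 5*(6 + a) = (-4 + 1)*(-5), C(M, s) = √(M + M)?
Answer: -44220 - 14070*√6 ≈ -78684.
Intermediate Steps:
C(M, s) = √2*√M (C(M, s) = √(2*M) = √2*√M)
a = -3 (a = -6 + ((-4 + 1)*(-5))/5 = -6 + (-3*(-5))/5 = -6 + (⅕)*15 = -6 + 3 = -3)
t(T) = 49 + 42*√6 (t(T) = 49 + 7*((√2*√3)*6) = 49 + 7*(√6*6) = 49 + 7*(6*√6) = 49 + 42*√6)
g(w, W) = 52 + 10*W + 42*√6 (g(w, W) = 3 + (10*W + (49 + 42*√6)) = 3 + (49 + 10*W + 42*√6) = 52 + 10*W + 42*√6)
g(-5, 8)*(-335) = (52 + 10*8 + 42*√6)*(-335) = (52 + 80 + 42*√6)*(-335) = (132 + 42*√6)*(-335) = -44220 - 14070*√6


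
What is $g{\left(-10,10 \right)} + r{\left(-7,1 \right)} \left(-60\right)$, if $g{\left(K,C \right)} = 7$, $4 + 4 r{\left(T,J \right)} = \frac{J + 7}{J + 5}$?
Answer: $47$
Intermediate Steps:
$r{\left(T,J \right)} = -1 + \frac{7 + J}{4 \left(5 + J\right)}$ ($r{\left(T,J \right)} = -1 + \frac{\left(J + 7\right) \frac{1}{J + 5}}{4} = -1 + \frac{\left(7 + J\right) \frac{1}{5 + J}}{4} = -1 + \frac{\frac{1}{5 + J} \left(7 + J\right)}{4} = -1 + \frac{7 + J}{4 \left(5 + J\right)}$)
$g{\left(-10,10 \right)} + r{\left(-7,1 \right)} \left(-60\right) = 7 + \frac{-13 - 3}{4 \left(5 + 1\right)} \left(-60\right) = 7 + \frac{-13 - 3}{4 \cdot 6} \left(-60\right) = 7 + \frac{1}{4} \cdot \frac{1}{6} \left(-16\right) \left(-60\right) = 7 - -40 = 7 + 40 = 47$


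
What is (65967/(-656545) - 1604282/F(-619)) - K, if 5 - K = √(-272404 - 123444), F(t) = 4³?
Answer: -526748820989/21009440 + 2*I*√98962 ≈ -25072.0 + 629.16*I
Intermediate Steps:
F(t) = 64
K = 5 - 2*I*√98962 (K = 5 - √(-272404 - 123444) = 5 - √(-395848) = 5 - 2*I*√98962 ≈ 5.0 - 629.16*I)
(65967/(-656545) - 1604282/F(-619)) - K = (65967/(-656545) - 1604282/64) - (5 - 2*I*√98962) = (65967*(-1/656545) - 1604282*1/64) + (-5 + 2*I*√98962) = (-65967/656545 - 802141/32) + (-5 + 2*I*√98962) = -526643773789/21009440 + (-5 + 2*I*√98962) = -526748820989/21009440 + 2*I*√98962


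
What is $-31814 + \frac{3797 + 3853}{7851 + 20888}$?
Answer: $- \frac{914294896}{28739} \approx -31814.0$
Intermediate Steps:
$-31814 + \frac{3797 + 3853}{7851 + 20888} = -31814 + \frac{7650}{28739} = - \frac{914294896}{28739}$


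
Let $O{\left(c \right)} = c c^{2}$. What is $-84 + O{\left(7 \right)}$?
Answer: $259$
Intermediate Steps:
$O{\left(c \right)} = c^{3}$
$-84 + O{\left(7 \right)} = -84 + 7^{3} = -84 + 343 = 259$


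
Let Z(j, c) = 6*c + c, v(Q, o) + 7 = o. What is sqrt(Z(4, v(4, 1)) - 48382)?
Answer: 2*I*sqrt(12106) ≈ 220.05*I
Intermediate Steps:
v(Q, o) = -7 + o
Z(j, c) = 7*c
sqrt(Z(4, v(4, 1)) - 48382) = sqrt(7*(-7 + 1) - 48382) = sqrt(7*(-6) - 48382) = sqrt(-42 - 48382) = sqrt(-48424) = 2*I*sqrt(12106)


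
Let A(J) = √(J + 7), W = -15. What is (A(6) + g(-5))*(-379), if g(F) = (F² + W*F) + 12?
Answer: -42448 - 379*√13 ≈ -43815.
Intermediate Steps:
g(F) = 12 + F² - 15*F (g(F) = (F² - 15*F) + 12 = 12 + F² - 15*F)
A(J) = √(7 + J)
(A(6) + g(-5))*(-379) = (√(7 + 6) + (12 + (-5)² - 15*(-5)))*(-379) = (√13 + (12 + 25 + 75))*(-379) = (√13 + 112)*(-379) = (112 + √13)*(-379) = -42448 - 379*√13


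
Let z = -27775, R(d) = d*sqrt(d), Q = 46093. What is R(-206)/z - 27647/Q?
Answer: -27647/46093 + 206*I*sqrt(206)/27775 ≈ -0.59981 + 0.10645*I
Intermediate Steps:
R(d) = d**(3/2)
R(-206)/z - 27647/Q = (-206)**(3/2)/(-27775) - 27647/46093 = -206*I*sqrt(206)*(-1/27775) - 27647*1/46093 = 206*I*sqrt(206)/27775 - 27647/46093 = -27647/46093 + 206*I*sqrt(206)/27775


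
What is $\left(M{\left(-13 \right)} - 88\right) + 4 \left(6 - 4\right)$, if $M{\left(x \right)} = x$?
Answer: $-93$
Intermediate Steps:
$\left(M{\left(-13 \right)} - 88\right) + 4 \left(6 - 4\right) = \left(-13 - 88\right) + 4 \left(6 - 4\right) = -101 + 4 \cdot 2 = -101 + 8 = -93$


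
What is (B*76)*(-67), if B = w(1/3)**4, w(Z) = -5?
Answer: -3182500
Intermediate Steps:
B = 625 (B = (-5)**4 = 625)
(B*76)*(-67) = (625*76)*(-67) = 47500*(-67) = -3182500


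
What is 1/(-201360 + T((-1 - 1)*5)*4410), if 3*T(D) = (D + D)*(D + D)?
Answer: 1/386640 ≈ 2.5864e-6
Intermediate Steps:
T(D) = 4*D**2/3 (T(D) = ((D + D)*(D + D))/3 = ((2*D)*(2*D))/3 = (4*D**2)/3 = 4*D**2/3)
1/(-201360 + T((-1 - 1)*5)*4410) = 1/(-201360 + (4*((-1 - 1)*5)**2/3)*4410) = 1/(-201360 + (4*(-2*5)**2/3)*4410) = 1/(-201360 + ((4/3)*(-10)**2)*4410) = 1/(-201360 + ((4/3)*100)*4410) = 1/(-201360 + (400/3)*4410) = 1/(-201360 + 588000) = 1/386640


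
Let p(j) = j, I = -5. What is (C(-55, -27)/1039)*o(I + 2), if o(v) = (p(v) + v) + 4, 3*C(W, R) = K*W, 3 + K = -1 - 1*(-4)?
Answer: 0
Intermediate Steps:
K = 0 (K = -3 + (-1 - 1*(-4)) = -3 + (-1 + 4) = -3 + 3 = 0)
C(W, R) = 0 (C(W, R) = (0*W)/3 = (⅓)*0 = 0)
o(v) = 4 + 2*v (o(v) = (v + v) + 4 = 2*v + 4 = 4 + 2*v)
(C(-55, -27)/1039)*o(I + 2) = (0/1039)*(4 + 2*(-5 + 2)) = (0*(1/1039))*(4 + 2*(-3)) = 0*(4 - 6) = 0*(-2) = 0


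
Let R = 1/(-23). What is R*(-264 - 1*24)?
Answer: 288/23 ≈ 12.522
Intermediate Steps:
R = -1/23 ≈ -0.043478
R*(-264 - 1*24) = -(-264 - 1*24)/23 = -(-264 - 24)/23 = -1/23*(-288) = 288/23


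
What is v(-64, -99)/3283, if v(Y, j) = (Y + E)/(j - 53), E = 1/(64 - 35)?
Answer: 265/2067352 ≈ 0.00012818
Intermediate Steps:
E = 1/29 ≈ 0.034483
v(Y, j) = (1/29 + Y)/(-53 + j) (v(Y, j) = (Y + 1/29)/(j - 53) = (1/29 + Y)/(-53 + j))
v(-64, -99)/3283 = ((1/29 - 64)/(-53 - 99))/3283 = (-1855/29/(-152))*(1/3283) = -1/152*(-1855/29)*(1/3283) = (1855/4408)*(1/3283) = 265/2067352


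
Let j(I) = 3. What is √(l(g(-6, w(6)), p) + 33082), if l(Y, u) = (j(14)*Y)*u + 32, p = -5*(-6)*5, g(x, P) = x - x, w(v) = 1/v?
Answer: √33114 ≈ 181.97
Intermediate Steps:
g(x, P) = 0
p = 150 (p = 30*5 = 150)
l(Y, u) = 32 + 3*Y*u (l(Y, u) = (3*Y)*u + 32 = 3*Y*u + 32 = 32 + 3*Y*u)
√(l(g(-6, w(6)), p) + 33082) = √((32 + 3*0*150) + 33082) = √((32 + 0) + 33082) = √(32 + 33082) = √33114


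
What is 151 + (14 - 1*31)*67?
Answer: -988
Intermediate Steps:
151 + (14 - 1*31)*67 = 151 + (14 - 31)*67 = 151 - 17*67 = 151 - 1139 = -988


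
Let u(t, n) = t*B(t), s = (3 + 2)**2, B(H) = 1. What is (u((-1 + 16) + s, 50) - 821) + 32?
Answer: -749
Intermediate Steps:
s = 25 (s = 5**2 = 25)
u(t, n) = t (u(t, n) = t*1 = t)
(u((-1 + 16) + s, 50) - 821) + 32 = (((-1 + 16) + 25) - 821) + 32 = ((15 + 25) - 821) + 32 = (40 - 821) + 32 = -781 + 32 = -749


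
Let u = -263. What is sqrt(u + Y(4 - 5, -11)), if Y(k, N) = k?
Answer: 2*I*sqrt(66) ≈ 16.248*I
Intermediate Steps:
sqrt(u + Y(4 - 5, -11)) = sqrt(-263 + (4 - 5)) = sqrt(-263 - 1) = sqrt(-264) = 2*I*sqrt(66)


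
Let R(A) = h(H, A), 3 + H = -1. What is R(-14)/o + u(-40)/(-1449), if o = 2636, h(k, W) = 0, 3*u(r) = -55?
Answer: 55/4347 ≈ 0.012652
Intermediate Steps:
H = -4 (H = -3 - 1 = -4)
u(r) = -55/3 (u(r) = (⅓)*(-55) = -55/3)
R(A) = 0
R(-14)/o + u(-40)/(-1449) = 0/2636 - 55/3/(-1449) = 0*(1/2636) - 55/3*(-1/1449) = 0 + 55/4347 = 55/4347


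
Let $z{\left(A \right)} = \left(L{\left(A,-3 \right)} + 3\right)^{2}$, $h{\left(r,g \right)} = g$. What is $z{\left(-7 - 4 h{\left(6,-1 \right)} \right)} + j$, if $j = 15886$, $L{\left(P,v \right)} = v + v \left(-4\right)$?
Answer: $16030$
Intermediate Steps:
$L{\left(P,v \right)} = - 3 v$ ($L{\left(P,v \right)} = v - 4 v = - 3 v$)
$z{\left(A \right)} = 144$ ($z{\left(A \right)} = \left(\left(-3\right) \left(-3\right) + 3\right)^{2} = \left(9 + 3\right)^{2} = 12^{2} = 144$)
$z{\left(-7 - 4 h{\left(6,-1 \right)} \right)} + j = 144 + 15886 = 16030$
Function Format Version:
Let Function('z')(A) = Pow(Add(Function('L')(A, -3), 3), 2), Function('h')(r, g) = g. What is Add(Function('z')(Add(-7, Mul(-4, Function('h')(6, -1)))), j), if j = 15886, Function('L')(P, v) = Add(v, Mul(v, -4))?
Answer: 16030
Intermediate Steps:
Function('L')(P, v) = Mul(-3, v) (Function('L')(P, v) = Add(v, Mul(-4, v)) = Mul(-3, v))
Function('z')(A) = 144 (Function('z')(A) = Pow(Add(Mul(-3, -3), 3), 2) = Pow(Add(9, 3), 2) = Pow(12, 2) = 144)
Add(Function('z')(Add(-7, Mul(-4, Function('h')(6, -1)))), j) = Add(144, 15886) = 16030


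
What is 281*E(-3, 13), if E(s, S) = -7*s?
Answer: 5901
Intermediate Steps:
281*E(-3, 13) = 281*(-7*(-3)) = 281*21 = 5901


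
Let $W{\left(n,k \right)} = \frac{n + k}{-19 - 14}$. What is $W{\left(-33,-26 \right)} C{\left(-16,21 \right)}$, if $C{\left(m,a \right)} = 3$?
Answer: $\frac{59}{11} \approx 5.3636$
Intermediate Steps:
$W{\left(n,k \right)} = - \frac{k}{33} - \frac{n}{33}$ ($W{\left(n,k \right)} = \frac{k + n}{-33} = \left(k + n\right) \left(- \frac{1}{33}\right) = - \frac{k}{33} - \frac{n}{33}$)
$W{\left(-33,-26 \right)} C{\left(-16,21 \right)} = \left(\left(- \frac{1}{33}\right) \left(-26\right) - -1\right) 3 = \left(\frac{26}{33} + 1\right) 3 = \frac{59}{33} \cdot 3 = \frac{59}{11}$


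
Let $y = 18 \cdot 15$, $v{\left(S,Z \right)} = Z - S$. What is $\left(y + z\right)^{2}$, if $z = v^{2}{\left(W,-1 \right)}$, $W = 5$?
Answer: $93636$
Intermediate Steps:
$y = 270$
$z = 36$ ($z = \left(-1 - 5\right)^{2} = \left(-6\right)^{2} = 36$)
$\left(y + z\right)^{2} = \left(270 + 36\right)^{2} = 306^{2} = 93636$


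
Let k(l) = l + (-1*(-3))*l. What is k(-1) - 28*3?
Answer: -88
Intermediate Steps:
k(l) = 4*l (k(l) = l + 3*l = 4*l)
k(-1) - 28*3 = 4*(-1) - 28*3 = -4 - 84 = -88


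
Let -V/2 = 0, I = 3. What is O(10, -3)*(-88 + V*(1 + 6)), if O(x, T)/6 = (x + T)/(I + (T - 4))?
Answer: 924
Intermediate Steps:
V = 0 (V = -2*0 = 0)
O(x, T) = 6*(T + x)/(-1 + T) (O(x, T) = 6*((x + T)/(3 + (T - 4))) = 6*((T + x)/(3 + (-4 + T))) = 6*((T + x)/(-1 + T)) = 6*(T + x)/(-1 + T))
O(10, -3)*(-88 + V*(1 + 6)) = (6*(-3 + 10)/(-1 - 3))*(-88 + 0*(1 + 6)) = (6*7/(-4))*(-88 + 0*7) = (6*(-¼)*7)*(-88 + 0) = -21/2*(-88) = 924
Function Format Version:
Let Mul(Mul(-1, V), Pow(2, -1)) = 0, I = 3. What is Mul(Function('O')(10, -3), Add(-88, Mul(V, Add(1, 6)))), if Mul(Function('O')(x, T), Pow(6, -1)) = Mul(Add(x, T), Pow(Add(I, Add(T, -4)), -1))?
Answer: 924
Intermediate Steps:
V = 0 (V = Mul(-2, 0) = 0)
Function('O')(x, T) = Mul(6, Pow(Add(-1, T), -1), Add(T, x)) (Function('O')(x, T) = Mul(6, Mul(Add(x, T), Pow(Add(3, Add(T, -4)), -1))) = Mul(6, Mul(Add(T, x), Pow(Add(3, Add(-4, T)), -1))) = Mul(6, Mul(Add(T, x), Pow(Add(-1, T), -1))) = Mul(6, Mul(Pow(Add(-1, T), -1), Add(T, x))) = Mul(6, Pow(Add(-1, T), -1), Add(T, x)))
Mul(Function('O')(10, -3), Add(-88, Mul(V, Add(1, 6)))) = Mul(Mul(6, Pow(Add(-1, -3), -1), Add(-3, 10)), Add(-88, Mul(0, Add(1, 6)))) = Mul(Mul(6, Pow(-4, -1), 7), Add(-88, Mul(0, 7))) = Mul(Mul(6, Rational(-1, 4), 7), Add(-88, 0)) = Mul(Rational(-21, 2), -88) = 924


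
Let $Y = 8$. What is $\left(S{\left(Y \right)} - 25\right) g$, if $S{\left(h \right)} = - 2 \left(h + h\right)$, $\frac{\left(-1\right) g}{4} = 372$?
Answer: $84816$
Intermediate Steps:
$g = -1488$ ($g = \left(-4\right) 372 = -1488$)
$S{\left(h \right)} = - 4 h$ ($S{\left(h \right)} = - 2 \cdot 2 h = - 4 h$)
$\left(S{\left(Y \right)} - 25\right) g = \left(\left(-4\right) 8 - 25\right) \left(-1488\right) = \left(-32 - 25\right) \left(-1488\right) = \left(-57\right) \left(-1488\right) = 84816$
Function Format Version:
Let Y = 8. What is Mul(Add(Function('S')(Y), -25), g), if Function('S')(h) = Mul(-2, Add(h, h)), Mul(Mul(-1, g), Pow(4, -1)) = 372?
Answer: 84816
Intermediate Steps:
g = -1488 (g = Mul(-4, 372) = -1488)
Function('S')(h) = Mul(-4, h) (Function('S')(h) = Mul(-2, Mul(2, h)) = Mul(-4, h))
Mul(Add(Function('S')(Y), -25), g) = Mul(Add(Mul(-4, 8), -25), -1488) = Mul(Add(-32, -25), -1488) = Mul(-57, -1488) = 84816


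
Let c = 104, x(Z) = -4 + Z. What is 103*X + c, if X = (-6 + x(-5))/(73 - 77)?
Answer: 1961/4 ≈ 490.25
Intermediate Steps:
X = 15/4 (X = (-6 + (-4 - 5))/(73 - 77) = (-6 - 9)/(-4) = -15*(-1/4) = 15/4 ≈ 3.7500)
103*X + c = 103*(15/4) + 104 = 1545/4 + 104 = 1961/4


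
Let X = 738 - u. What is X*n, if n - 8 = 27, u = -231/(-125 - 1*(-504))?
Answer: 9797655/379 ≈ 25851.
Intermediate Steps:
u = -231/379 (u = -231/(-125 + 504) = -231/379 ≈ -0.60950)
n = 35 (n = 8 + 27 = 35)
X = 279933/379 (X = 738 - 1*(-231/379) = 738 + 231/379 = 279933/379 ≈ 738.61)
X*n = (279933/379)*35 = 9797655/379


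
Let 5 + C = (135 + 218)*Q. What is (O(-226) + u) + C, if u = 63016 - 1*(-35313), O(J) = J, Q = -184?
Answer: 33146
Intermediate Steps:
C = -64957 (C = -5 + (135 + 218)*(-184) = -5 + 353*(-184) = -5 - 64952 = -64957)
u = 98329 (u = 63016 + 35313 = 98329)
(O(-226) + u) + C = (-226 + 98329) - 64957 = 98103 - 64957 = 33146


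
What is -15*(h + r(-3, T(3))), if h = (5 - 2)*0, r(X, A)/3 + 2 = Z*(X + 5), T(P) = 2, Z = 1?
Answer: 0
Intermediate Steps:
r(X, A) = 9 + 3*X (r(X, A) = -6 + 3*(1*(X + 5)) = -6 + 3*(1*(5 + X)) = -6 + 3*(5 + X) = -6 + (15 + 3*X) = 9 + 3*X)
h = 0 (h = 3*0 = 0)
-15*(h + r(-3, T(3))) = -15*(0 + (9 + 3*(-3))) = -15*(0 + (9 - 9)) = -15*(0 + 0) = -15*0 = 0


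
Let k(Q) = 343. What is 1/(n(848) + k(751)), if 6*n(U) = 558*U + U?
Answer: 3/238045 ≈ 1.2603e-5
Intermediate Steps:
n(U) = 559*U/6 (n(U) = (558*U + U)/6 = (559*U)/6 = 559*U/6)
1/(n(848) + k(751)) = 1/((559/6)*848 + 343) = 1/(237016/3 + 343) = 1/(238045/3) = 3/238045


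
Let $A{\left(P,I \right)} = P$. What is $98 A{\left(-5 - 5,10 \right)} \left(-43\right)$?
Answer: $42140$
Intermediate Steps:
$98 A{\left(-5 - 5,10 \right)} \left(-43\right) = 98 \left(-5 - 5\right) \left(-43\right) = 98 \left(-10\right) \left(-43\right) = \left(-980\right) \left(-43\right) = 42140$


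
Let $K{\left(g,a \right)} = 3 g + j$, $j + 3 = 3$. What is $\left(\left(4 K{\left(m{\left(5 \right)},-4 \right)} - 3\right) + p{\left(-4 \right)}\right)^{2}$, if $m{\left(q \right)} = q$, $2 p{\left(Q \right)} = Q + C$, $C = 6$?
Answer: $3364$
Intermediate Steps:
$j = 0$ ($j = -3 + 3 = 0$)
$p{\left(Q \right)} = 3 + \frac{Q}{2}$ ($p{\left(Q \right)} = \frac{Q + 6}{2} = \frac{6 + Q}{2} = 3 + \frac{Q}{2}$)
$K{\left(g,a \right)} = 3 g$ ($K{\left(g,a \right)} = 3 g + 0 = 3 g$)
$\left(\left(4 K{\left(m{\left(5 \right)},-4 \right)} - 3\right) + p{\left(-4 \right)}\right)^{2} = \left(\left(4 \cdot 3 \cdot 5 - 3\right) + \left(3 + \frac{1}{2} \left(-4\right)\right)\right)^{2} = \left(\left(4 \cdot 15 - 3\right) + \left(3 - 2\right)\right)^{2} = \left(\left(60 - 3\right) + 1\right)^{2} = \left(57 + 1\right)^{2} = 58^{2} = 3364$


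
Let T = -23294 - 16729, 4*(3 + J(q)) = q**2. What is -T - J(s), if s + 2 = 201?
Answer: 120503/4 ≈ 30126.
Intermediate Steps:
s = 199 (s = -2 + 201 = 199)
J(q) = -3 + q**2/4
T = -40023
-T - J(s) = -1*(-40023) - (-3 + (1/4)*199**2) = 40023 - (-3 + (1/4)*39601) = 40023 - (-3 + 39601/4) = 40023 - 1*39589/4 = 40023 - 39589/4 = 120503/4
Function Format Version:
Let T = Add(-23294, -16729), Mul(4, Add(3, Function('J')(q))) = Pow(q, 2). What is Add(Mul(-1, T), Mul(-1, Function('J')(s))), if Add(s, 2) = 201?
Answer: Rational(120503, 4) ≈ 30126.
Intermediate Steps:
s = 199 (s = Add(-2, 201) = 199)
Function('J')(q) = Add(-3, Mul(Rational(1, 4), Pow(q, 2)))
T = -40023
Add(Mul(-1, T), Mul(-1, Function('J')(s))) = Add(Mul(-1, -40023), Mul(-1, Add(-3, Mul(Rational(1, 4), Pow(199, 2))))) = Add(40023, Mul(-1, Add(-3, Mul(Rational(1, 4), 39601)))) = Add(40023, Mul(-1, Add(-3, Rational(39601, 4)))) = Add(40023, Mul(-1, Rational(39589, 4))) = Add(40023, Rational(-39589, 4)) = Rational(120503, 4)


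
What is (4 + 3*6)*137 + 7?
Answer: 3021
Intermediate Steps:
(4 + 3*6)*137 + 7 = (4 + 18)*137 + 7 = 22*137 + 7 = 3014 + 7 = 3021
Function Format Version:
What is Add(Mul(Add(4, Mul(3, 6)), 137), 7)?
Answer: 3021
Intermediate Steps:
Add(Mul(Add(4, Mul(3, 6)), 137), 7) = Add(Mul(Add(4, 18), 137), 7) = Add(Mul(22, 137), 7) = Add(3014, 7) = 3021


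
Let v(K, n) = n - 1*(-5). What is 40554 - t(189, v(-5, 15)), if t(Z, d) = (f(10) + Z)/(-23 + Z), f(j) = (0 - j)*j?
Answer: 6731875/166 ≈ 40553.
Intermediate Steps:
f(j) = -j² (f(j) = (-j)*j = -j²)
v(K, n) = 5 + n (v(K, n) = n + 5 = 5 + n)
t(Z, d) = (-100 + Z)/(-23 + Z) (t(Z, d) = (-1*10² + Z)/(-23 + Z) = (-1*100 + Z)/(-23 + Z) = (-100 + Z)/(-23 + Z))
40554 - t(189, v(-5, 15)) = 40554 - (-100 + 189)/(-23 + 189) = 40554 - 89/166 = 6731875/166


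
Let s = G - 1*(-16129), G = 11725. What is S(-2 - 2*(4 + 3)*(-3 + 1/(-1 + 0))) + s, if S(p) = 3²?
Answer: 27863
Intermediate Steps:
S(p) = 9
s = 27854 (s = 11725 - 1*(-16129) = 11725 + 16129 = 27854)
S(-2 - 2*(4 + 3)*(-3 + 1/(-1 + 0))) + s = 9 + 27854 = 27863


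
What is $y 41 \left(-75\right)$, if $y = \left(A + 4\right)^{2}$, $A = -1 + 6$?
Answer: $-249075$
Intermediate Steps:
$A = 5$
$y = 81$ ($y = \left(5 + 4\right)^{2} = 9^{2} = 81$)
$y 41 \left(-75\right) = 81 \cdot 41 \left(-75\right) = 3321 \left(-75\right) = -249075$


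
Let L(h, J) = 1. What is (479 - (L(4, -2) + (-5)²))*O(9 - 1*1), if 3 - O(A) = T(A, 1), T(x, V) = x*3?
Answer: -9513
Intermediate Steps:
T(x, V) = 3*x
O(A) = 3 - 3*A
(479 - (L(4, -2) + (-5)²))*O(9 - 1*1) = (479 - (1 + (-5)²))*(3 - 3*(9 - 1*1)) = (479 - (1 + 25))*(3 - 3*(9 - 1)) = (479 - 1*26)*(3 - 3*8) = (479 - 26)*(3 - 24) = 453*(-21) = -9513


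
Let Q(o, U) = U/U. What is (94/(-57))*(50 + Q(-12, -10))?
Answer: -1598/19 ≈ -84.105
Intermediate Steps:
Q(o, U) = 1
(94/(-57))*(50 + Q(-12, -10)) = (94/(-57))*(50 + 1) = (94*(-1/57))*51 = -94/57*51 = -1598/19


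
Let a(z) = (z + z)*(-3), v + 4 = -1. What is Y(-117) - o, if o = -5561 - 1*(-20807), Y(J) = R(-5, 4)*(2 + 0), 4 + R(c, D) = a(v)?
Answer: -15194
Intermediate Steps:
v = -5 (v = -4 - 1 = -5)
a(z) = -6*z (a(z) = (2*z)*(-3) = -6*z)
R(c, D) = 26 (R(c, D) = -4 - 6*(-5) = -4 + 30 = 26)
Y(J) = 52 (Y(J) = 26*(2 + 0) = 26*2 = 52)
o = 15246 (o = -5561 + 20807 = 15246)
Y(-117) - o = 52 - 1*15246 = 52 - 15246 = -15194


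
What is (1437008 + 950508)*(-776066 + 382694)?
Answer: -939181943952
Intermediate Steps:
(1437008 + 950508)*(-776066 + 382694) = 2387516*(-393372) = -939181943952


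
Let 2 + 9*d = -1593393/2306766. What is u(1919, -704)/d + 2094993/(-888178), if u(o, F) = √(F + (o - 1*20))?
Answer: -2094993/888178 - 6920298*√1195/2068975 ≈ -117.98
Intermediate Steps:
d = -2068975/6920298 (d = -2/9 + (-1593393/2306766)/9 = -2/9 + (-1593393*1/2306766)/9 = -2/9 + (⅑)*(-531131/768922) = -2/9 - 531131/6920298 = -2068975/6920298 ≈ -0.29897)
u(o, F) = √(-20 + F + o) (u(o, F) = √(F + (o - 20)) = √(F + (-20 + o)) = √(-20 + F + o))
u(1919, -704)/d + 2094993/(-888178) = √(-20 - 704 + 1919)/(-2068975/6920298) + 2094993/(-888178) = √1195*(-6920298/2068975) + 2094993*(-1/888178) = -6920298*√1195/2068975 - 2094993/888178 = -2094993/888178 - 6920298*√1195/2068975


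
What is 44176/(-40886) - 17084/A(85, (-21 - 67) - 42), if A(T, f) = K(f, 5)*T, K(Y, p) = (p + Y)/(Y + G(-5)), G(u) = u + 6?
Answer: -45287704348/217206875 ≈ -208.50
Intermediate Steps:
G(u) = 6 + u
K(Y, p) = (Y + p)/(1 + Y) (K(Y, p) = (p + Y)/(Y + (6 - 5)) = (Y + p)/(Y + 1) = (Y + p)/(1 + Y))
A(T, f) = T*(5 + f)/(1 + f) (A(T, f) = ((f + 5)/(1 + f))*T = ((5 + f)/(1 + f))*T = T*(5 + f)/(1 + f))
44176/(-40886) - 17084/A(85, (-21 - 67) - 42) = 44176/(-40886) - 17084*(1 + ((-21 - 67) - 42))/(85*(5 + ((-21 - 67) - 42))) = 44176*(-1/40886) - 17084*(1 + (-88 - 42))/(85*(5 + (-88 - 42))) = -22088/20443 - 17084*(1 - 130)/(85*(5 - 130)) = -22088/20443 - 17084/(85*(-125)/(-129)) = -22088/20443 - 17084/(85*(-1/129)*(-125)) = -22088/20443 - 17084/10625/129 = -22088/20443 - 17084*129/10625 = -22088/20443 - 2203836/10625 = -45287704348/217206875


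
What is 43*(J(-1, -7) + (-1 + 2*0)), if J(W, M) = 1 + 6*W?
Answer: -258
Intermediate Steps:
43*(J(-1, -7) + (-1 + 2*0)) = 43*((1 + 6*(-1)) + (-1 + 2*0)) = 43*((1 - 6) + (-1 + 0)) = 43*(-5 - 1) = 43*(-6) = -258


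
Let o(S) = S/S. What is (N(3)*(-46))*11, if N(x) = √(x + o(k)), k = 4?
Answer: -1012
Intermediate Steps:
o(S) = 1
N(x) = √(1 + x) (N(x) = √(x + 1) = √(1 + x))
(N(3)*(-46))*11 = (√(1 + 3)*(-46))*11 = (√4*(-46))*11 = (2*(-46))*11 = -92*11 = -1012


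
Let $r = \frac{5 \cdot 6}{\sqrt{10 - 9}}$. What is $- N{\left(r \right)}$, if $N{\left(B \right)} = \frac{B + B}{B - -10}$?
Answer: $- \frac{3}{2} \approx -1.5$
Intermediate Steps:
$r = 30$ ($r = \frac{30}{\sqrt{1}} = \frac{30}{1} = 30 \cdot 1 = 30$)
$N{\left(B \right)} = \frac{2 B}{10 + B}$ ($N{\left(B \right)} = \frac{2 B}{B + \left(-5 + 15\right)} = \frac{2 B}{B + 10} = \frac{2 B}{10 + B}$)
$- N{\left(r \right)} = - \frac{2 \cdot 30}{10 + 30} = - \frac{2 \cdot 30}{40} = \left(-1\right) \frac{3}{2} = - \frac{3}{2}$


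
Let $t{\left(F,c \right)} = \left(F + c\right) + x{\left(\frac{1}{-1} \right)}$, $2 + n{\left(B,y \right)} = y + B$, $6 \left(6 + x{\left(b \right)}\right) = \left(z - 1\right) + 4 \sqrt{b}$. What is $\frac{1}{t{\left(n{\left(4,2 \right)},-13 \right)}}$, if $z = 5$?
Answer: $- \frac{129}{1853} - \frac{6 i}{1853} \approx -0.069617 - 0.003238 i$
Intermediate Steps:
$x{\left(b \right)} = - \frac{16}{3} + \frac{2 \sqrt{b}}{3}$ ($x{\left(b \right)} = -6 + \frac{\left(5 - 1\right) + 4 \sqrt{b}}{6} = -6 + \frac{4 + 4 \sqrt{b}}{6} = -6 + \left(\frac{2}{3} + \frac{2 \sqrt{b}}{3}\right) = - \frac{16}{3} + \frac{2 \sqrt{b}}{3}$)
$n{\left(B,y \right)} = -2 + B + y$ ($n{\left(B,y \right)} = -2 + \left(y + B\right) = -2 + \left(B + y\right) = -2 + B + y$)
$t{\left(F,c \right)} = - \frac{16}{3} + F + c + \frac{2 i}{3}$ ($t{\left(F,c \right)} = \left(F + c\right) - \left(\frac{16}{3} - \frac{2 \sqrt{\frac{1}{-1}}}{3}\right) = \left(F + c\right) - \left(\frac{16}{3} - \frac{2 \sqrt{-1}}{3}\right) = \left(F + c\right) - \left(\frac{16}{3} - \frac{2 i}{3}\right) = - \frac{16}{3} + F + c + \frac{2 i}{3}$)
$\frac{1}{t{\left(n{\left(4,2 \right)},-13 \right)}} = \frac{1}{- \frac{16}{3} + \left(-2 + 4 + 2\right) - 13 + \frac{2 i}{3}} = \frac{1}{- \frac{16}{3} + 4 - 13 + \frac{2 i}{3}} = \frac{1}{- \frac{43}{3} + \frac{2 i}{3}} = \frac{9 \left(- \frac{43}{3} - \frac{2 i}{3}\right)}{1853}$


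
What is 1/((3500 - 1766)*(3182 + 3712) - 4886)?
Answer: 1/11949310 ≈ 8.3687e-8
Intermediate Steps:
1/((3500 - 1766)*(3182 + 3712) - 4886) = 1/(1734*6894 - 4886) = 1/(11954196 - 4886) = 1/11949310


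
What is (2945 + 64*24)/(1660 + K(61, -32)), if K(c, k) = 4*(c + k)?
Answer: 4481/1776 ≈ 2.5231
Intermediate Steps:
K(c, k) = 4*c + 4*k
(2945 + 64*24)/(1660 + K(61, -32)) = (2945 + 64*24)/(1660 + (4*61 + 4*(-32))) = (2945 + 1536)/(1660 + (244 - 128)) = 4481/(1660 + 116) = 4481/1776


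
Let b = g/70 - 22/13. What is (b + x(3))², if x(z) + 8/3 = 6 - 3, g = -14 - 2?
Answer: 4695889/1863225 ≈ 2.5203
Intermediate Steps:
g = -16
x(z) = ⅓ (x(z) = -8/3 + (6 - 3) = -8/3 + 3 = ⅓)
b = -874/455 (b = -16/70 - 22/13 = -16*1/70 - 22*1/13 = -8/35 - 22/13 = -874/455 ≈ -1.9209)
(b + x(3))² = (-874/455 + ⅓)² = (-2167/1365)² = 4695889/1863225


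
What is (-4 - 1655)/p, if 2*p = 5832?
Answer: -553/972 ≈ -0.56893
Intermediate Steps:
p = 2916 (p = (½)*5832 = 2916)
(-4 - 1655)/p = (-4 - 1655)/2916 = -1659*1/2916 = -553/972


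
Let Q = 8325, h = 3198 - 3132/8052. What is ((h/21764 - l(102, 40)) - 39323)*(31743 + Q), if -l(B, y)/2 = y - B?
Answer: -5770471145297607/3650911 ≈ -1.5806e+9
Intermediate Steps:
l(B, y) = -2*y + 2*B (l(B, y) = -2*(y - B) = -2*y + 2*B)
h = 2145597/671 (h = 3198 - 3132/8052 = 3198 - 1*261/671 = 3198 - 261/671 = 2145597/671 ≈ 3197.6)
((h/21764 - l(102, 40)) - 39323)*(31743 + Q) = (((2145597/671)/21764 - (-2*40 + 2*102)) - 39323)*(31743 + 8325) = (((2145597/671)*(1/21764) - (-80 + 204)) - 39323)*40068 = ((2145597/14603644 - 1*124) - 39323)*40068 = ((2145597/14603644 - 124) - 39323)*40068 = (-1808706259/14603644 - 39323)*40068 = -576067799271/14603644*40068 = -5770471145297607/3650911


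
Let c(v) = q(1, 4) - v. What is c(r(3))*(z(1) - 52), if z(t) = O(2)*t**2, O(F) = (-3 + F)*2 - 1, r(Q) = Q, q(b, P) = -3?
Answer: 330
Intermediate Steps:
O(F) = -7 + 2*F (O(F) = (-6 + 2*F) - 1 = -7 + 2*F)
c(v) = -3 - v
z(t) = -3*t**2 (z(t) = (-7 + 2*2)*t**2 = (-7 + 4)*t**2 = -3*t**2)
c(r(3))*(z(1) - 52) = (-3 - 1*3)*(-3*1**2 - 52) = (-3 - 3)*(-3*1 - 52) = -6*(-3 - 52) = -6*(-55) = 330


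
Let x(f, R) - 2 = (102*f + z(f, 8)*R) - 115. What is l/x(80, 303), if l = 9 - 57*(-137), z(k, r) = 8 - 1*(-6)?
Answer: 7818/12289 ≈ 0.63618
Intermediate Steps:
z(k, r) = 14 (z(k, r) = 8 + 6 = 14)
l = 7818 (l = 9 + 7809 = 7818)
x(f, R) = -113 + 14*R + 102*f (x(f, R) = 2 + ((102*f + 14*R) - 115) = 2 + ((14*R + 102*f) - 115) = 2 + (-115 + 14*R + 102*f) = -113 + 14*R + 102*f)
l/x(80, 303) = 7818/(-113 + 14*303 + 102*80) = 7818/(-113 + 4242 + 8160) = 7818/12289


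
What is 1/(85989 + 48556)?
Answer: 1/134545 ≈ 7.4325e-6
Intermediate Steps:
1/(85989 + 48556) = 1/134545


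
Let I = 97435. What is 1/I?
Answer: 1/97435 ≈ 1.0263e-5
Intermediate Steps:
1/I = 1/97435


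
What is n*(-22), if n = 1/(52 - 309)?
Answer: 22/257 ≈ 0.085603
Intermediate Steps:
n = -1/257 (n = 1/(-257) = -1/257 ≈ -0.0038911)
n*(-22) = -1/257*(-22) = 22/257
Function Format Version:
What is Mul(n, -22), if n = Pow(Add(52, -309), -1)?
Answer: Rational(22, 257) ≈ 0.085603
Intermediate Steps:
n = Rational(-1, 257) (n = Pow(-257, -1) = Rational(-1, 257) ≈ -0.0038911)
Mul(n, -22) = Mul(Rational(-1, 257), -22) = Rational(22, 257)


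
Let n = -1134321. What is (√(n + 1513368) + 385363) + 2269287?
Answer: 2654650 + √379047 ≈ 2.6553e+6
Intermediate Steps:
(√(n + 1513368) + 385363) + 2269287 = (√(-1134321 + 1513368) + 385363) + 2269287 = (√379047 + 385363) + 2269287 = (385363 + √379047) + 2269287 = 2654650 + √379047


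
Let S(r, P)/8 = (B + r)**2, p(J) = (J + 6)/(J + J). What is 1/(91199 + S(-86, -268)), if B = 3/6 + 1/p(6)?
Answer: 1/148321 ≈ 6.7421e-6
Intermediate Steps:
p(J) = (6 + J)/(2*J) (p(J) = (6 + J)/((2*J)) = (6 + J)*(1/(2*J)) = (6 + J)/(2*J))
B = 3/2 (B = 3/6 + 1/((1/2)*(6 + 6)/6) = 3*(1/6) + 1/((1/2)*(1/6)*12) = 1/2 + 1/1 = 1/2 + 1*1 = 1/2 + 1 = 3/2 ≈ 1.5000)
S(r, P) = 8*(3/2 + r)**2
1/(91199 + S(-86, -268)) = 1/(91199 + 2*(3 + 2*(-86))**2) = 1/(91199 + 2*(3 - 172)**2) = 1/(91199 + 2*(-169)**2) = 1/(91199 + 2*28561) = 1/(91199 + 57122) = 1/148321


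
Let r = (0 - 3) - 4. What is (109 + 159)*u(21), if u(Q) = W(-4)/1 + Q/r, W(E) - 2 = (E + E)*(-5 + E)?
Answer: 19028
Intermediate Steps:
W(E) = 2 + 2*E*(-5 + E) (W(E) = 2 + (E + E)*(-5 + E) = 2 + (2*E)*(-5 + E) = 2 + 2*E*(-5 + E))
r = -7 (r = -3 - 4 = -7)
u(Q) = 74 - Q/7 (u(Q) = (2 - 10*(-4) + 2*(-4)²)/1 + Q/(-7) = (2 + 40 + 2*16)*1 + Q*(-⅐) = (2 + 40 + 32)*1 - Q/7 = 74*1 - Q/7 = 74 - Q/7)
(109 + 159)*u(21) = (109 + 159)*(74 - ⅐*21) = 268*(74 - 3) = 268*71 = 19028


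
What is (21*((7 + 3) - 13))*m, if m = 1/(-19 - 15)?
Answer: 63/34 ≈ 1.8529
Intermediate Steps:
m = -1/34 (m = 1/(-34) = -1/34 ≈ -0.029412)
(21*((7 + 3) - 13))*m = (21*((7 + 3) - 13))*(-1/34) = (21*(10 - 13))*(-1/34) = (21*(-3))*(-1/34) = -63*(-1/34) = 63/34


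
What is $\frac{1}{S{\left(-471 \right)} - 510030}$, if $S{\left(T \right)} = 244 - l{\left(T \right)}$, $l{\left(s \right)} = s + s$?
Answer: $- \frac{1}{508844} \approx -1.9652 \cdot 10^{-6}$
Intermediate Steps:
$l{\left(s \right)} = 2 s$
$S{\left(T \right)} = 244 - 2 T$
$\frac{1}{S{\left(-471 \right)} - 510030} = \frac{1}{\left(244 - -942\right) - 510030} = \frac{1}{\left(244 + 942\right) - 510030} = \frac{1}{1186 - 510030} = \frac{1}{-508844} = - \frac{1}{508844}$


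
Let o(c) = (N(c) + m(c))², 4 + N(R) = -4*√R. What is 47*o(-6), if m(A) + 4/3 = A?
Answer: 13724/9 + 12784*I*√6/3 ≈ 1524.9 + 10438.0*I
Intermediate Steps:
m(A) = -4/3 + A
N(R) = -4 - 4*√R
o(c) = (-16/3 + c - 4*√c)² (o(c) = ((-4 - 4*√c) + (-4/3 + c))² = (-16/3 + c - 4*√c)²)
47*o(-6) = 47*((16 - 3*(-6) + 12*√(-6))²/9) = 47*((16 + 18 + 12*(I*√6))²/9) = 47*((16 + 18 + 12*I*√6)²/9) = 47*((34 + 12*I*√6)²/9) = 47*(34 + 12*I*√6)²/9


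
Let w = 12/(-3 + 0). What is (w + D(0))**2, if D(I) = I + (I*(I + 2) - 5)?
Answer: 81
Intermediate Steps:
w = -4 (w = 12/(-3) = 12*(-1/3) = -4)
D(I) = -5 + I + I*(2 + I) (D(I) = I + (I*(2 + I) - 5) = I + (-5 + I*(2 + I)) = -5 + I + I*(2 + I))
(w + D(0))**2 = (-4 + (-5 + 0**2 + 3*0))**2 = (-4 + (-5 + 0 + 0))**2 = (-4 - 5)**2 = (-9)**2 = 81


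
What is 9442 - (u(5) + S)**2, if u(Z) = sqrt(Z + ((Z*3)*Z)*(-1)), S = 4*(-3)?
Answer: 9368 + 24*I*sqrt(70) ≈ 9368.0 + 200.8*I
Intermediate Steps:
S = -12
u(Z) = sqrt(Z - 3*Z**2) (u(Z) = sqrt(Z + ((3*Z)*Z)*(-1)) = sqrt(Z + (3*Z**2)*(-1)) = sqrt(Z - 3*Z**2))
9442 - (u(5) + S)**2 = 9442 - (sqrt(5*(1 - 3*5)) - 12)**2 = 9442 - (sqrt(5*(1 - 15)) - 12)**2 = 9442 - (sqrt(5*(-14)) - 12)**2 = 9442 - (sqrt(-70) - 12)**2 = 9442 - (I*sqrt(70) - 12)**2 = 9442 - (-12 + I*sqrt(70))**2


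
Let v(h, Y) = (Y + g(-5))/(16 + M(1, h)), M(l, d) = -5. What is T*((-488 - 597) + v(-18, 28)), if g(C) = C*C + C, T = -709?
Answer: 8427883/11 ≈ 7.6617e+5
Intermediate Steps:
g(C) = C + C**2 (g(C) = C**2 + C = C + C**2)
v(h, Y) = 20/11 + Y/11 (v(h, Y) = (Y - 5*(1 - 5))/(16 - 5) = (Y - 5*(-4))/11 = (Y + 20)*(1/11) = (20 + Y)*(1/11) = 20/11 + Y/11)
T*((-488 - 597) + v(-18, 28)) = -709*((-488 - 597) + (20/11 + (1/11)*28)) = -709*(-1085 + (20/11 + 28/11)) = -709*(-1085 + 48/11) = -709*(-11887/11) = 8427883/11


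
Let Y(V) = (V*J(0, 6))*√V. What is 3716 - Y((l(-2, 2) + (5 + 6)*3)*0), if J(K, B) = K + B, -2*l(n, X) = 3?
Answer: 3716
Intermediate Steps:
l(n, X) = -3/2 (l(n, X) = -½*3 = -3/2)
J(K, B) = B + K
Y(V) = 6*V^(3/2) (Y(V) = (V*(6 + 0))*√V = (V*6)*√V = (6*V)*√V = 6*V^(3/2))
3716 - Y((l(-2, 2) + (5 + 6)*3)*0) = 3716 - 6*((-3/2 + (5 + 6)*3)*0)^(3/2) = 3716 - 6*((-3/2 + 11*3)*0)^(3/2) = 3716 - 6*((-3/2 + 33)*0)^(3/2) = 3716 - 6*((63/2)*0)^(3/2) = 3716 - 6*0^(3/2) = 3716 - 6*0 = 3716 - 1*0 = 3716 + 0 = 3716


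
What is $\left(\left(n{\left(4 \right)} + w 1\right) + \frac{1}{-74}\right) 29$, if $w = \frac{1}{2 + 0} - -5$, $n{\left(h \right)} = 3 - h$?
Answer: $\frac{4814}{37} \approx 130.11$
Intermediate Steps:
$w = \frac{11}{2}$ ($w = \frac{1}{2} + 5 = \frac{11}{2} \approx 5.5$)
$\left(\left(n{\left(4 \right)} + w 1\right) + \frac{1}{-74}\right) 29 = \left(\left(\left(3 - 4\right) + \frac{11}{2} \cdot 1\right) + \frac{1}{-74}\right) 29 = \left(\left(\left(3 - 4\right) + \frac{11}{2}\right) - \frac{1}{74}\right) 29 = \left(\left(-1 + \frac{11}{2}\right) - \frac{1}{74}\right) 29 = \left(\frac{9}{2} - \frac{1}{74}\right) 29 = \frac{166}{37} \cdot 29 = \frac{4814}{37}$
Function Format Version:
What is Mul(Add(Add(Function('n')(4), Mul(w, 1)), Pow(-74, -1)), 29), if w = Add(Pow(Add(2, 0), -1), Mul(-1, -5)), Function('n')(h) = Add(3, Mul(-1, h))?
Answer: Rational(4814, 37) ≈ 130.11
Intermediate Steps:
w = Rational(11, 2) (w = Add(Pow(2, -1), 5) = Add(Rational(1, 2), 5) = Rational(11, 2) ≈ 5.5000)
Mul(Add(Add(Function('n')(4), Mul(w, 1)), Pow(-74, -1)), 29) = Mul(Add(Add(Add(3, Mul(-1, 4)), Mul(Rational(11, 2), 1)), Pow(-74, -1)), 29) = Mul(Add(Add(Add(3, -4), Rational(11, 2)), Rational(-1, 74)), 29) = Mul(Add(Add(-1, Rational(11, 2)), Rational(-1, 74)), 29) = Mul(Add(Rational(9, 2), Rational(-1, 74)), 29) = Mul(Rational(166, 37), 29) = Rational(4814, 37)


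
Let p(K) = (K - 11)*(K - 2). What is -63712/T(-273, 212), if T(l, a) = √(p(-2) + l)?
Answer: 63712*I*√221/221 ≈ 4285.7*I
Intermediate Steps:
p(K) = (-11 + K)*(-2 + K)
T(l, a) = √(52 + l) (T(l, a) = √((22 + (-2)² - 13*(-2)) + l) = √((22 + 4 + 26) + l) = √(52 + l))
-63712/T(-273, 212) = -63712/√(52 - 273) = -63712*(-I*√221/221) = -(-63712)*I*√221/221 = 63712*I*√221/221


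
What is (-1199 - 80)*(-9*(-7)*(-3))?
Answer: 241731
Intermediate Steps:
(-1199 - 80)*(-9*(-7)*(-3)) = -80577*(-3) = -1279*(-189) = 241731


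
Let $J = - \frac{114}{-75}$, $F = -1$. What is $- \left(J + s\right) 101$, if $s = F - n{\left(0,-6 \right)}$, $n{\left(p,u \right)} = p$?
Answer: $- \frac{1313}{25} \approx -52.52$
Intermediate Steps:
$J = \frac{38}{25}$ ($J = \left(-114\right) \left(- \frac{1}{75}\right) = \frac{38}{25} \approx 1.52$)
$s = -1$ ($s = -1 - 0 = -1 + 0 = -1$)
$- \left(J + s\right) 101 = - \left(\frac{38}{25} - 1\right) 101 = - \frac{13 \cdot 101}{25} = \left(-1\right) \frac{1313}{25} = - \frac{1313}{25}$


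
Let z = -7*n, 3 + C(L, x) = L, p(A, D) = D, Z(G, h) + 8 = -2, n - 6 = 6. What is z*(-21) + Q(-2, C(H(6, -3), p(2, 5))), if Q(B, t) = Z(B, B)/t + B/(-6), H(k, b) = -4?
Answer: 37081/21 ≈ 1765.8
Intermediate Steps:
n = 12 (n = 6 + 6 = 12)
Z(G, h) = -10 (Z(G, h) = -8 - 2 = -10)
C(L, x) = -3 + L
z = -84 (z = -7*12 = -84)
Q(B, t) = -10/t - B/6 (Q(B, t) = -10/t + B/(-6) = -10/t + B*(-1/6) = -10/t - B/6)
z*(-21) + Q(-2, C(H(6, -3), p(2, 5))) = -84*(-21) + (-10/(-3 - 4) - 1/6*(-2)) = 1764 + (-10/(-7) + 1/3) = 1764 + (-10*(-1/7) + 1/3) = 1764 + (10/7 + 1/3) = 1764 + 37/21 = 37081/21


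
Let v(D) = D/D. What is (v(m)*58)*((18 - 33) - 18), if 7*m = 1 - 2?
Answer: -1914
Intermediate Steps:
m = -1/7 (m = (1 - 2)/7 = (1/7)*(-1) = -1/7 ≈ -0.14286)
v(D) = 1
(v(m)*58)*((18 - 33) - 18) = (1*58)*((18 - 33) - 18) = 58*(-15 - 18) = 58*(-33) = -1914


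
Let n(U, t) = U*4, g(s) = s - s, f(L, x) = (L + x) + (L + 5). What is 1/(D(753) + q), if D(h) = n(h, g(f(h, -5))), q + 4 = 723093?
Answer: 1/726101 ≈ 1.3772e-6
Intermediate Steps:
q = 723089 (q = -4 + 723093 = 723089)
f(L, x) = 5 + x + 2*L (f(L, x) = (L + x) + (5 + L) = 5 + x + 2*L)
g(s) = 0
n(U, t) = 4*U
D(h) = 4*h
1/(D(753) + q) = 1/(4*753 + 723089) = 1/(3012 + 723089) = 1/726101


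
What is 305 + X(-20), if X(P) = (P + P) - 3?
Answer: 262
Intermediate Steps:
X(P) = -3 + 2*P (X(P) = 2*P - 3 = -3 + 2*P)
305 + X(-20) = 305 + (-3 + 2*(-20)) = 305 + (-3 - 40) = 305 - 43 = 262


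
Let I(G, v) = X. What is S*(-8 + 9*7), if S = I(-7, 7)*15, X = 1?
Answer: 825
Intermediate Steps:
I(G, v) = 1
S = 15 (S = 1*15 = 15)
S*(-8 + 9*7) = 15*(-8 + 9*7) = 15*(-8 + 63) = 15*55 = 825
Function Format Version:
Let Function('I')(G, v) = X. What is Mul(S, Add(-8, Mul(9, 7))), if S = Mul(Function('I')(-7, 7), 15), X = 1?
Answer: 825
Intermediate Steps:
Function('I')(G, v) = 1
S = 15 (S = Mul(1, 15) = 15)
Mul(S, Add(-8, Mul(9, 7))) = Mul(15, Add(-8, Mul(9, 7))) = Mul(15, Add(-8, 63)) = Mul(15, 55) = 825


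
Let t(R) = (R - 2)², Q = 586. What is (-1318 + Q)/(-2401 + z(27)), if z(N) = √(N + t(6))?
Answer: 292922/960793 + 122*√43/960793 ≈ 0.30571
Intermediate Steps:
t(R) = (-2 + R)²
z(N) = √(16 + N) (z(N) = √(N + (-2 + 6)²) = √(N + 4²) = √(N + 16) = √(16 + N))
(-1318 + Q)/(-2401 + z(27)) = (-1318 + 586)/(-2401 + √(16 + 27)) = -732/(-2401 + √43)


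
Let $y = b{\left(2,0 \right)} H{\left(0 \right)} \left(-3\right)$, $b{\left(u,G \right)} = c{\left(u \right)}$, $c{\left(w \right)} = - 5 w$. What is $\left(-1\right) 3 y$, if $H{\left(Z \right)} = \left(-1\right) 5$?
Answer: $450$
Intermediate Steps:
$H{\left(Z \right)} = -5$
$b{\left(u,G \right)} = - 5 u$
$y = -150$ ($y = \left(-5\right) 2 \left(-5\right) \left(-3\right) = \left(-10\right) \left(-5\right) \left(-3\right) = 50 \left(-3\right) = -150$)
$\left(-1\right) 3 y = \left(-1\right) 3 \left(-150\right) = \left(-3\right) \left(-150\right) = 450$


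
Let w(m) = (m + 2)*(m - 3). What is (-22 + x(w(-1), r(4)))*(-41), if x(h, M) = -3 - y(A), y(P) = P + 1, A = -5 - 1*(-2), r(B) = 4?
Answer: 943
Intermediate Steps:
A = -3 (A = -5 + 2 = -3)
y(P) = 1 + P
w(m) = (-3 + m)*(2 + m) (w(m) = (2 + m)*(-3 + m) = (-3 + m)*(2 + m))
x(h, M) = -1 (x(h, M) = -3 - (1 - 3) = -3 - 1*(-2) = -3 + 2 = -1)
(-22 + x(w(-1), r(4)))*(-41) = (-22 - 1)*(-41) = -23*(-41) = 943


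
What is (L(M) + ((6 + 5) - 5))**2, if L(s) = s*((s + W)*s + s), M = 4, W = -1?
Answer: 4900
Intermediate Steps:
L(s) = s*(s + s*(-1 + s)) (L(s) = s*((s - 1)*s + s) = s*((-1 + s)*s + s) = s*(s*(-1 + s) + s) = s*(s + s*(-1 + s)))
(L(M) + ((6 + 5) - 5))**2 = (4**3 + ((6 + 5) - 5))**2 = (64 + (11 - 5))**2 = (64 + 6)**2 = 70**2 = 4900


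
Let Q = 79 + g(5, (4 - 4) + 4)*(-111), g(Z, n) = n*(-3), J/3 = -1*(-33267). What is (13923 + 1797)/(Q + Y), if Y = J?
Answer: 3930/25303 ≈ 0.15532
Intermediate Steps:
J = 99801 (J = 3*(-1*(-33267)) = 3*33267 = 99801)
Y = 99801
g(Z, n) = -3*n
Q = 1411 (Q = 79 - 3*((4 - 4) + 4)*(-111) = 79 - 3*(0 + 4)*(-111) = 79 - 3*4*(-111) = 79 - 12*(-111) = 79 + 1332 = 1411)
(13923 + 1797)/(Q + Y) = (13923 + 1797)/(1411 + 99801) = 15720/101212 = 15720*(1/101212) = 3930/25303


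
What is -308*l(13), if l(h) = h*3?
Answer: -12012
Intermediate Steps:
l(h) = 3*h
-308*l(13) = -924*13 = -308*39 = -12012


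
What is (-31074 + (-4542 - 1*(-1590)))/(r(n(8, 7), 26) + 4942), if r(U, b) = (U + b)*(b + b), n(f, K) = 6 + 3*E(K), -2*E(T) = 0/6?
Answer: -5671/1101 ≈ -5.1508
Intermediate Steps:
E(T) = 0 (E(T) = -0/6 = -1/2*0 = 0)
n(f, K) = 6 (n(f, K) = 6 + 3*0 = 6 + 0 = 6)
r(U, b) = 2*b*(U + b) (r(U, b) = (U + b)*(2*b) = 2*b*(U + b))
(-31074 + (-4542 - 1*(-1590)))/(r(n(8, 7), 26) + 4942) = (-31074 + (-4542 - 1*(-1590)))/(2*26*(6 + 26) + 4942) = (-31074 + (-4542 + 1590))/(2*26*32 + 4942) = (-31074 - 2952)/(1664 + 4942) = -34026/6606 = -34026*1/6606 = -5671/1101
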